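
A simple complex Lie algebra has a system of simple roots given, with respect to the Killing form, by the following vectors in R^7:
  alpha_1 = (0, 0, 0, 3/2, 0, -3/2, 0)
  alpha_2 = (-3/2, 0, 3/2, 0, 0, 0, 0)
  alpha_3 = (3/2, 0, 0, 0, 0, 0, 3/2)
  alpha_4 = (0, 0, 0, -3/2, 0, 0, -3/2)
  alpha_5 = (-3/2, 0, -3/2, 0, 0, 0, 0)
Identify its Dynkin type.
type D_5

Compute the Cartan integers a_ij = 2(alpha_i, alpha_j)/(alpha_j, alpha_j); the resulting 5x5 Cartan matrix is
[[2, 0, 0, -1, 0], [0, 2, -1, 0, 0], [0, -1, 2, -1, -1], [-1, 0, -1, 2, 0], [0, 0, -1, 0, 2]].
All simple roots have the same length, so the diagram is simply laced. The associated Dynkin diagram is a chain of 3 nodes with a fork of two nodes at one end (D_5), so the type is D_5 (the algebra so(10)).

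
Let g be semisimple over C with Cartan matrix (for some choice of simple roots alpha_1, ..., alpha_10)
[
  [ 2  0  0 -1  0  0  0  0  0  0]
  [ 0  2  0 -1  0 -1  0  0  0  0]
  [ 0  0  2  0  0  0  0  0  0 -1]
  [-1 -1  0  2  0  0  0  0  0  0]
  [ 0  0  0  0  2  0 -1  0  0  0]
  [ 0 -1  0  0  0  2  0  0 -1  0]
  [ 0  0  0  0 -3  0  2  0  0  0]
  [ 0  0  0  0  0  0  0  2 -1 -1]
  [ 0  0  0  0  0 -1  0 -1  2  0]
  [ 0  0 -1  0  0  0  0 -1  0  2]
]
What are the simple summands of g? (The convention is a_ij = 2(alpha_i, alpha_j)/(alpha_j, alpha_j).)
The diagram associated to this matrix has two connected components: the simple roots {alpha_1, alpha_2, alpha_3, alpha_4, alpha_6, alpha_8, alpha_9, alpha_10} form a chain of 8 nodes with single edges (A_8), and {alpha_5, alpha_7} form two nodes joined by a triple edge (G_2). A semisimple Lie algebra decomposes uniquely as the direct sum of simple ideals, one per connected component of its Dynkin diagram, so g ≅ A_8 ⊕ G_2 (dimension 80 + 14 = 94).

A_8 (sl(9)) + G_2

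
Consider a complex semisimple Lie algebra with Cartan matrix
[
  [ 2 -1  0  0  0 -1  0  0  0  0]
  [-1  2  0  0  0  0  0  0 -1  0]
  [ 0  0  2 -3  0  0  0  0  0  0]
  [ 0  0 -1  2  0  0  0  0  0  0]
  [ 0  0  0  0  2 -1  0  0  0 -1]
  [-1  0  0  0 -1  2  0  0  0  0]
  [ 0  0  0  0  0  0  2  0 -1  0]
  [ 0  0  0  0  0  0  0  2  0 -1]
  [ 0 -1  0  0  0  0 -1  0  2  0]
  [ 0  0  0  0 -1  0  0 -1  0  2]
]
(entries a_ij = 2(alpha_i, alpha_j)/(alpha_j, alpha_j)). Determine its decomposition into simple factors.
The diagram associated to this matrix has two connected components: the simple roots {alpha_1, alpha_2, alpha_5, alpha_6, alpha_7, alpha_8, alpha_9, alpha_10} form a chain of 8 nodes with single edges (A_8), and {alpha_3, alpha_4} form two nodes joined by a triple edge (G_2). A semisimple Lie algebra decomposes uniquely as the direct sum of simple ideals, one per connected component of its Dynkin diagram, so g ≅ A_8 ⊕ G_2 (dimension 80 + 14 = 94).

type A_8 ⊕ type G_2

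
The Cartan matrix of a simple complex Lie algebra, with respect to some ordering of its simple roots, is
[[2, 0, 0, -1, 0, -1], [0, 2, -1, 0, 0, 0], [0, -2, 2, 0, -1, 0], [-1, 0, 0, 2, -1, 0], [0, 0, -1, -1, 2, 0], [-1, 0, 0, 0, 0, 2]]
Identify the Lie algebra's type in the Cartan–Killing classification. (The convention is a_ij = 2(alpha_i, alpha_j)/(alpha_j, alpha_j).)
The matrix has rank 6 with 2's on the diagonal. Reading the off-diagonal entries as Dynkin edges (a single edge where a_ij = a_ji = -1; a double or triple edge where a_ij * a_ji = 2 or 3), the diagram is a chain of 6 nodes with a double edge at one end; the terminal node there is the unique short simple root (B_6). One simple-root ordering that puts it in standard form is (alpha_6, alpha_1, alpha_4, alpha_5, alpha_3, alpha_2). So the algebra is type B_6, i.e. so(13).

B_6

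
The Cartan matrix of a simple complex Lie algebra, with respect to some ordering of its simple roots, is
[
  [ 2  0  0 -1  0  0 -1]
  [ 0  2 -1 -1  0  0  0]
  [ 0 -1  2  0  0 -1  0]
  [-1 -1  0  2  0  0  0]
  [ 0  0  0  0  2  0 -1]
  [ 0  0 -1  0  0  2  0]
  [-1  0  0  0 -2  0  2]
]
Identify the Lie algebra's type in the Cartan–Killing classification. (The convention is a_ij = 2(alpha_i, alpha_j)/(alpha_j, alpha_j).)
B_7 (so(15))

The matrix has rank 7 with 2's on the diagonal. Reading the off-diagonal entries as Dynkin edges (a single edge where a_ij = a_ji = -1; a double or triple edge where a_ij * a_ji = 2 or 3), the diagram is a chain of 7 nodes with a double edge at one end; the terminal node there is the unique short simple root (B_7). One simple-root ordering that puts it in standard form is (alpha_6, alpha_3, alpha_2, alpha_4, alpha_1, alpha_7, alpha_5). So the algebra is type B_7, i.e. so(15).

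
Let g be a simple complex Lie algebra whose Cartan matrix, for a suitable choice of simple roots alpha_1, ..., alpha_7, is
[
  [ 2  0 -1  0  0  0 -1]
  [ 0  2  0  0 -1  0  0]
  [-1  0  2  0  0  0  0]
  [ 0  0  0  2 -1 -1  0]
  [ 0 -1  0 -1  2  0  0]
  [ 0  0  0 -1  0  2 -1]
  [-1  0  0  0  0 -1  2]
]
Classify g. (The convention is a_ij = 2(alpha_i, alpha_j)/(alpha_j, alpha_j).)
The matrix has rank 7 with 2's on the diagonal. Reading the off-diagonal entries as Dynkin edges (a single edge where a_ij = a_ji = -1; a double or triple edge where a_ij * a_ji = 2 or 3), the diagram is a chain of 7 nodes with single edges (A_7). One simple-root ordering that puts it in standard form is (alpha_2, alpha_5, alpha_4, alpha_6, alpha_7, alpha_1, alpha_3). So the algebra is type A_7, i.e. sl(8).

A_7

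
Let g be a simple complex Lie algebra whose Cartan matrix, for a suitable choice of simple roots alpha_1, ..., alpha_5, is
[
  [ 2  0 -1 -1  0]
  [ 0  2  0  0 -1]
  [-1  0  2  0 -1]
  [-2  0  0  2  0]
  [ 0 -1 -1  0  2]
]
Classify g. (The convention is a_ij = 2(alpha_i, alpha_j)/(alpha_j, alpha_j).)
The matrix has rank 5 with 2's on the diagonal. Reading the off-diagonal entries as Dynkin edges (a single edge where a_ij = a_ji = -1; a double or triple edge where a_ij * a_ji = 2 or 3), the diagram is a chain of 5 nodes with a double edge at one end; the terminal node there is the unique long simple root (C_5). One simple-root ordering that puts it in standard form is (alpha_2, alpha_5, alpha_3, alpha_1, alpha_4). So the algebra is type C_5, i.e. sp(10).

C_5 (sp(10))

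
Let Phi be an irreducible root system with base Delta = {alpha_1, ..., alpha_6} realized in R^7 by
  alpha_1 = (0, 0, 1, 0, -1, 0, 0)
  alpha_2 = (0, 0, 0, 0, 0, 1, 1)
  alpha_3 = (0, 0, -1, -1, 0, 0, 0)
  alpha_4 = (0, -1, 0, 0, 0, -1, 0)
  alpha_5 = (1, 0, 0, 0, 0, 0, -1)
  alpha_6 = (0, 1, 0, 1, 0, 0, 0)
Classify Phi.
Compute the Cartan integers a_ij = 2(alpha_i, alpha_j)/(alpha_j, alpha_j); the resulting 6x6 Cartan matrix is
[[2, 0, -1, 0, 0, 0], [0, 2, 0, -1, -1, 0], [-1, 0, 2, 0, 0, -1], [0, -1, 0, 2, 0, -1], [0, -1, 0, 0, 2, 0], [0, 0, -1, -1, 0, 2]].
All simple roots have the same length, so the diagram is simply laced. The associated Dynkin diagram is a chain of 6 nodes with single edges (A_6), so the type is A_6 (the algebra sl(7)).

type A_6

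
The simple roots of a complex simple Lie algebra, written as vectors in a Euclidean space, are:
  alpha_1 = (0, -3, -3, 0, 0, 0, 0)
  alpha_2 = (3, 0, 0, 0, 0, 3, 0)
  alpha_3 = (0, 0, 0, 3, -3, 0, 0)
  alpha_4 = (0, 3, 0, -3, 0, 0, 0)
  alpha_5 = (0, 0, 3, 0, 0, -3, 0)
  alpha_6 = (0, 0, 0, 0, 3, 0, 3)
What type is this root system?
A_6 (sl(7))

Compute the Cartan integers a_ij = 2(alpha_i, alpha_j)/(alpha_j, alpha_j); the resulting 6x6 Cartan matrix is
[[2, 0, 0, -1, -1, 0], [0, 2, 0, 0, -1, 0], [0, 0, 2, -1, 0, -1], [-1, 0, -1, 2, 0, 0], [-1, -1, 0, 0, 2, 0], [0, 0, -1, 0, 0, 2]].
All simple roots have the same length, so the diagram is simply laced. The associated Dynkin diagram is a chain of 6 nodes with single edges (A_6), so the type is A_6 (the algebra sl(7)).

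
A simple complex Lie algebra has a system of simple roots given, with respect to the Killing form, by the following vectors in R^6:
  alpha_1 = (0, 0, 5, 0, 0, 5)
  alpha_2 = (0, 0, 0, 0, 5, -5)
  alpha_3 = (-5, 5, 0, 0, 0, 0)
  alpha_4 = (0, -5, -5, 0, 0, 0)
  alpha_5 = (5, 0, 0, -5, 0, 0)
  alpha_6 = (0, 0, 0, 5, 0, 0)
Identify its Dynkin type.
B_6 (so(13))

Compute the Cartan integers a_ij = 2(alpha_i, alpha_j)/(alpha_j, alpha_j); the resulting 6x6 Cartan matrix is
[[2, -1, 0, -1, 0, 0], [-1, 2, 0, 0, 0, 0], [0, 0, 2, -1, -1, 0], [-1, 0, -1, 2, 0, 0], [0, 0, -1, 0, 2, -2], [0, 0, 0, 0, -1, 2]].
The roots have two lengths (squared-length ratio 2:1); the short ones are alpha_{6}. The associated Dynkin diagram is a chain of 6 nodes with a double edge at one end; the terminal node there is the unique short simple root (B_6), so the type is B_6 (the algebra so(13)).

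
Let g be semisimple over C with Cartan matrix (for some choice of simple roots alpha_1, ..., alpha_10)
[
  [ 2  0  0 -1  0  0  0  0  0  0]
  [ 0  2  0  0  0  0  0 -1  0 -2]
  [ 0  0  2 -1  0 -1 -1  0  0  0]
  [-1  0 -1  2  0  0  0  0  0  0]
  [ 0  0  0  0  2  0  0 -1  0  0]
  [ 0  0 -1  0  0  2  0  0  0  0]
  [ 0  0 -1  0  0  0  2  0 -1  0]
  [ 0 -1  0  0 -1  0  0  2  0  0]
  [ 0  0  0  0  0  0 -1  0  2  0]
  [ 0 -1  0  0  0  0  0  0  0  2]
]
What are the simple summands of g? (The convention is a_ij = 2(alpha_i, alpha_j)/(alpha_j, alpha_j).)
The diagram associated to this matrix has two connected components: the simple roots {alpha_2, alpha_5, alpha_8, alpha_10} form a chain of 4 nodes with a double edge at one end; the terminal node there is the unique short simple root (B_4), and {alpha_1, alpha_3, alpha_4, alpha_6, alpha_7, alpha_9} form a chain of 5 nodes with one extra node attached to the third node from one end (E_6). A semisimple Lie algebra decomposes uniquely as the direct sum of simple ideals, one per connected component of its Dynkin diagram, so g ≅ B_4 ⊕ E_6 (dimension 36 + 78 = 114).

B_4 (so(9)) + E_6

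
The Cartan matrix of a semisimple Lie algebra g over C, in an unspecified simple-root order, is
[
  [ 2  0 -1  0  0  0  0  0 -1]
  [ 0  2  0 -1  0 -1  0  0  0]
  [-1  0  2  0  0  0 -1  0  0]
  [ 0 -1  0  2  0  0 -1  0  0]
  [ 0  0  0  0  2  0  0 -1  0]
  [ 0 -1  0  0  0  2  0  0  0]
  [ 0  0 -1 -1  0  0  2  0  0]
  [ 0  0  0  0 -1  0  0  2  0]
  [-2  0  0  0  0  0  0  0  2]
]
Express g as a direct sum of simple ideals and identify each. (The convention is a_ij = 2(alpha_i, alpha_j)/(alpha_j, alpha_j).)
A_2 + C_7

The diagram associated to this matrix has two connected components: the simple roots {alpha_5, alpha_8} form a chain of 2 nodes with single edges (A_2), and {alpha_1, alpha_2, alpha_3, alpha_4, alpha_6, alpha_7, alpha_9} form a chain of 7 nodes with a double edge at one end; the terminal node there is the unique long simple root (C_7). A semisimple Lie algebra decomposes uniquely as the direct sum of simple ideals, one per connected component of its Dynkin diagram, so g ≅ A_2 ⊕ C_7 (dimension 8 + 105 = 113).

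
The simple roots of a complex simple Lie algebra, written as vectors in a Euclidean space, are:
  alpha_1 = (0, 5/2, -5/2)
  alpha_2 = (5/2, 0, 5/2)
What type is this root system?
Compute the Cartan integers a_ij = 2(alpha_i, alpha_j)/(alpha_j, alpha_j); the resulting 2x2 Cartan matrix is
[[2, -1], [-1, 2]].
All simple roots have the same length, so the diagram is simply laced. The associated Dynkin diagram is a chain of 2 nodes with single edges (A_2), so the type is A_2 (the algebra sl(3)).

A2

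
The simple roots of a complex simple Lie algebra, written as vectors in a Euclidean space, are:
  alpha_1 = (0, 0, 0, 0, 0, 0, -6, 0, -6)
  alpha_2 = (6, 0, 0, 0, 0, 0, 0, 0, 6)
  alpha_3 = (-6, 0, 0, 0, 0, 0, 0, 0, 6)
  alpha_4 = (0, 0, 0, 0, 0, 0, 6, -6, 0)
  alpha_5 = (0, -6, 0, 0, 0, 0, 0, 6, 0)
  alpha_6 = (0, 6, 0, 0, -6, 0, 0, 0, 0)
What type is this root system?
D_6

Compute the Cartan integers a_ij = 2(alpha_i, alpha_j)/(alpha_j, alpha_j); the resulting 6x6 Cartan matrix is
[[2, -1, -1, -1, 0, 0], [-1, 2, 0, 0, 0, 0], [-1, 0, 2, 0, 0, 0], [-1, 0, 0, 2, -1, 0], [0, 0, 0, -1, 2, -1], [0, 0, 0, 0, -1, 2]].
All simple roots have the same length, so the diagram is simply laced. The associated Dynkin diagram is a chain of 4 nodes with a fork of two nodes at one end (D_6), so the type is D_6 (the algebra so(12)).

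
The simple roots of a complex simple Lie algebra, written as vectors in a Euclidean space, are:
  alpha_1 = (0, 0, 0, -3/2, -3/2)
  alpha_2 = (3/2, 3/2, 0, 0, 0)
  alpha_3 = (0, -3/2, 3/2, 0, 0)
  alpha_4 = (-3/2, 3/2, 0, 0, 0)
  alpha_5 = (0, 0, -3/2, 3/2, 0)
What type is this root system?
D_5 (so(10))

Compute the Cartan integers a_ij = 2(alpha_i, alpha_j)/(alpha_j, alpha_j); the resulting 5x5 Cartan matrix is
[[2, 0, 0, 0, -1], [0, 2, -1, 0, 0], [0, -1, 2, -1, -1], [0, 0, -1, 2, 0], [-1, 0, -1, 0, 2]].
All simple roots have the same length, so the diagram is simply laced. The associated Dynkin diagram is a chain of 3 nodes with a fork of two nodes at one end (D_5), so the type is D_5 (the algebra so(10)).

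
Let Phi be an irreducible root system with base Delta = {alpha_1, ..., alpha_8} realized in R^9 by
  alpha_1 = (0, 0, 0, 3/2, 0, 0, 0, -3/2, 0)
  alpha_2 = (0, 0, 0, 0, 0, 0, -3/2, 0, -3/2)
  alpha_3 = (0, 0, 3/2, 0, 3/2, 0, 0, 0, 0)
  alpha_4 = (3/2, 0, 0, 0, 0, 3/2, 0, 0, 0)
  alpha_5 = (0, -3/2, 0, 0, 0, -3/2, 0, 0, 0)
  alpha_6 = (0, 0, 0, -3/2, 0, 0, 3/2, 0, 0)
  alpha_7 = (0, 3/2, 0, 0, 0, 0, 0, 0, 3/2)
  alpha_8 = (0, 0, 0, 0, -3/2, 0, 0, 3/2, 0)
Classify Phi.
Compute the Cartan integers a_ij = 2(alpha_i, alpha_j)/(alpha_j, alpha_j); the resulting 8x8 Cartan matrix is
[[2, 0, 0, 0, 0, -1, 0, -1], [0, 2, 0, 0, 0, -1, -1, 0], [0, 0, 2, 0, 0, 0, 0, -1], [0, 0, 0, 2, -1, 0, 0, 0], [0, 0, 0, -1, 2, 0, -1, 0], [-1, -1, 0, 0, 0, 2, 0, 0], [0, -1, 0, 0, -1, 0, 2, 0], [-1, 0, -1, 0, 0, 0, 0, 2]].
All simple roots have the same length, so the diagram is simply laced. The associated Dynkin diagram is a chain of 8 nodes with single edges (A_8), so the type is A_8 (the algebra sl(9)).

A8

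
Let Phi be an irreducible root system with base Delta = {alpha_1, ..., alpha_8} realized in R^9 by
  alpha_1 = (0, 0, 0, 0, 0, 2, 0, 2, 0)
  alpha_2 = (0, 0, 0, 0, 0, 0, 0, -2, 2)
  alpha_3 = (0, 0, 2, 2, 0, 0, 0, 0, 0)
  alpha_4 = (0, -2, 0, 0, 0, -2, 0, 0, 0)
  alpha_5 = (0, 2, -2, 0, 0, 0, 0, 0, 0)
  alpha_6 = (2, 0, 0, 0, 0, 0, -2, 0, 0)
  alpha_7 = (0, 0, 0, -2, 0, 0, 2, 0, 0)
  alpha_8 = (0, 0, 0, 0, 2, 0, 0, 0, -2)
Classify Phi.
A8

Compute the Cartan integers a_ij = 2(alpha_i, alpha_j)/(alpha_j, alpha_j); the resulting 8x8 Cartan matrix is
[[2, -1, 0, -1, 0, 0, 0, 0], [-1, 2, 0, 0, 0, 0, 0, -1], [0, 0, 2, 0, -1, 0, -1, 0], [-1, 0, 0, 2, -1, 0, 0, 0], [0, 0, -1, -1, 2, 0, 0, 0], [0, 0, 0, 0, 0, 2, -1, 0], [0, 0, -1, 0, 0, -1, 2, 0], [0, -1, 0, 0, 0, 0, 0, 2]].
All simple roots have the same length, so the diagram is simply laced. The associated Dynkin diagram is a chain of 8 nodes with single edges (A_8), so the type is A_8 (the algebra sl(9)).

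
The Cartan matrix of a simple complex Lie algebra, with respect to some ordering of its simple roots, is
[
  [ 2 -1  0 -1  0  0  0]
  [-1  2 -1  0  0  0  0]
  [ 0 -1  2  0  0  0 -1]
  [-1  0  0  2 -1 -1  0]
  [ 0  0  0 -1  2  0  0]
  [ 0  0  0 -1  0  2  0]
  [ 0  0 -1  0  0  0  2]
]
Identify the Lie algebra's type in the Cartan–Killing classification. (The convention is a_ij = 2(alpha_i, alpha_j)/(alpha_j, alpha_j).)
The matrix has rank 7 with 2's on the diagonal. Reading the off-diagonal entries as Dynkin edges (a single edge where a_ij = a_ji = -1; a double or triple edge where a_ij * a_ji = 2 or 3), the diagram is a chain of 5 nodes with a fork of two nodes at one end (D_7). One simple-root ordering that puts it in standard form is (alpha_7, alpha_3, alpha_2, alpha_1, alpha_4, alpha_5, alpha_6). So the algebra is type D_7, i.e. so(14).

type D_7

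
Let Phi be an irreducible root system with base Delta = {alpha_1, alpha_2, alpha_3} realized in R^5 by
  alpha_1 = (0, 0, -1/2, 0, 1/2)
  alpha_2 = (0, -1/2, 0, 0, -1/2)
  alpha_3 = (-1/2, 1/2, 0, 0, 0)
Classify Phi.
A3

Compute the Cartan integers a_ij = 2(alpha_i, alpha_j)/(alpha_j, alpha_j); the resulting 3x3 Cartan matrix is
[[2, -1, 0], [-1, 2, -1], [0, -1, 2]].
All simple roots have the same length, so the diagram is simply laced. The associated Dynkin diagram is a chain of 3 nodes with single edges (A_3), so the type is A_3 (the algebra sl(4)).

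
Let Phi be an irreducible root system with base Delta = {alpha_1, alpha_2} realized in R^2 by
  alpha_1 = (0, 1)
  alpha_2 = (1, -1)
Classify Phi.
B_2

Compute the Cartan integers a_ij = 2(alpha_i, alpha_j)/(alpha_j, alpha_j); the resulting 2x2 Cartan matrix is
[[2, -1], [-2, 2]].
The roots have two lengths (squared-length ratio 2:1); the short ones are alpha_{1}. The associated Dynkin diagram is a chain of 2 nodes with a double edge at one end; the terminal node there is the unique short simple root (B_2), so the type is B_2 (the algebra so(5)).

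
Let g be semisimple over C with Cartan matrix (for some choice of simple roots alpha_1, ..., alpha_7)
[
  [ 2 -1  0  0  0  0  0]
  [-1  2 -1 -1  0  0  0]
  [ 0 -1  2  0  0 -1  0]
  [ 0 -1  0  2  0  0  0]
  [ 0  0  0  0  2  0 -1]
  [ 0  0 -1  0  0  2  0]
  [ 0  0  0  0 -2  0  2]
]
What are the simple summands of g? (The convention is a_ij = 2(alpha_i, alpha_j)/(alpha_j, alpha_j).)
The diagram associated to this matrix has two connected components: the simple roots {alpha_5, alpha_7} form a chain of 2 nodes with a double edge at one end; the terminal node there is the unique short simple root (B_2), and {alpha_1, alpha_2, alpha_3, alpha_4, alpha_6} form a chain of 3 nodes with a fork of two nodes at one end (D_5). A semisimple Lie algebra decomposes uniquely as the direct sum of simple ideals, one per connected component of its Dynkin diagram, so g ≅ B_2 ⊕ D_5 (dimension 10 + 45 = 55).

B_2 + D_5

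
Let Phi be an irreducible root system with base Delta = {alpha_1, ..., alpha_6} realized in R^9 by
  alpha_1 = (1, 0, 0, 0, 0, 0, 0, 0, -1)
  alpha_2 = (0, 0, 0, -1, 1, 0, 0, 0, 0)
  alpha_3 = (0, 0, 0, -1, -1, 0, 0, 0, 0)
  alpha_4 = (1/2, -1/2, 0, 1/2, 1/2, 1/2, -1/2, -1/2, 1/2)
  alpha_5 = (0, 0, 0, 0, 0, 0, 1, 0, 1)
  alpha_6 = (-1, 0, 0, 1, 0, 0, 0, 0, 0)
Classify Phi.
Compute the Cartan integers a_ij = 2(alpha_i, alpha_j)/(alpha_j, alpha_j); the resulting 6x6 Cartan matrix is
[[2, 0, 0, 0, -1, -1], [0, 2, 0, 0, 0, -1], [0, 0, 2, -1, 0, -1], [0, 0, -1, 2, 0, 0], [-1, 0, 0, 0, 2, 0], [-1, -1, -1, 0, 0, 2]].
All simple roots have the same length, so the diagram is simply laced. The associated Dynkin diagram is a chain of 5 nodes with one extra node attached to the third node from one end (E_6), so the type is E_6.

type E_6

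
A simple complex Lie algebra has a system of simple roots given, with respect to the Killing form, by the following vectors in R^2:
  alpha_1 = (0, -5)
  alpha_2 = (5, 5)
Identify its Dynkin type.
Compute the Cartan integers a_ij = 2(alpha_i, alpha_j)/(alpha_j, alpha_j); the resulting 2x2 Cartan matrix is
[[2, -1], [-2, 2]].
The roots have two lengths (squared-length ratio 2:1); the short ones are alpha_{1}. The associated Dynkin diagram is a chain of 2 nodes with a double edge at one end; the terminal node there is the unique short simple root (B_2), so the type is B_2 (the algebra so(5)).

B2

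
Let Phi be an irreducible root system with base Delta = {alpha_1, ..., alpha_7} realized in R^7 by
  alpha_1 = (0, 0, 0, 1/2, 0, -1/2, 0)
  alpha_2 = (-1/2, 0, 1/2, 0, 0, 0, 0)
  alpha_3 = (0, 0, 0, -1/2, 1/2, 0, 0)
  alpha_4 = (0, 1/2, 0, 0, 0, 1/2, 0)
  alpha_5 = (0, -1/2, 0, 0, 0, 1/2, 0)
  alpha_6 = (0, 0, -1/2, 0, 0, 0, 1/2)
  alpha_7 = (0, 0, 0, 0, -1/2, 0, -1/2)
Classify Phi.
Compute the Cartan integers a_ij = 2(alpha_i, alpha_j)/(alpha_j, alpha_j); the resulting 7x7 Cartan matrix is
[[2, 0, -1, -1, -1, 0, 0], [0, 2, 0, 0, 0, -1, 0], [-1, 0, 2, 0, 0, 0, -1], [-1, 0, 0, 2, 0, 0, 0], [-1, 0, 0, 0, 2, 0, 0], [0, -1, 0, 0, 0, 2, -1], [0, 0, -1, 0, 0, -1, 2]].
All simple roots have the same length, so the diagram is simply laced. The associated Dynkin diagram is a chain of 5 nodes with a fork of two nodes at one end (D_7), so the type is D_7 (the algebra so(14)).

D7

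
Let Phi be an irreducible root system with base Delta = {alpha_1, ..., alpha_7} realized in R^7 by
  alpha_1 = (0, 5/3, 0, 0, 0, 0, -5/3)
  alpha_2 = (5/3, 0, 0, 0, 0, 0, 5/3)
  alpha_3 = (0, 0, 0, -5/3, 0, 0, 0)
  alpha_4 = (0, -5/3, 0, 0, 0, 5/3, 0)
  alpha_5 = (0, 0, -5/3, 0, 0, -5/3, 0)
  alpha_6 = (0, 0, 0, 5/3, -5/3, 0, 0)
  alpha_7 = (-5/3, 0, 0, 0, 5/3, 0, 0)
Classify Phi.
B_7 (so(15))

Compute the Cartan integers a_ij = 2(alpha_i, alpha_j)/(alpha_j, alpha_j); the resulting 7x7 Cartan matrix is
[[2, -1, 0, -1, 0, 0, 0], [-1, 2, 0, 0, 0, 0, -1], [0, 0, 2, 0, 0, -1, 0], [-1, 0, 0, 2, -1, 0, 0], [0, 0, 0, -1, 2, 0, 0], [0, 0, -2, 0, 0, 2, -1], [0, -1, 0, 0, 0, -1, 2]].
The roots have two lengths (squared-length ratio 2:1); the short ones are alpha_{3}. The associated Dynkin diagram is a chain of 7 nodes with a double edge at one end; the terminal node there is the unique short simple root (B_7), so the type is B_7 (the algebra so(15)).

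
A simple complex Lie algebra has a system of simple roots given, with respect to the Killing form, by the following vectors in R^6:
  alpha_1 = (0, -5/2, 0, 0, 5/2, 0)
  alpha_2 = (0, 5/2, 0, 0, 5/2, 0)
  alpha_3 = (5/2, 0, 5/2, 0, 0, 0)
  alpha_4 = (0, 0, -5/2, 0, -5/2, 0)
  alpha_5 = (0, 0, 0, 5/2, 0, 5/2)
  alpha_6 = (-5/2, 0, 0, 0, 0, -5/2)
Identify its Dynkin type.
D_6

Compute the Cartan integers a_ij = 2(alpha_i, alpha_j)/(alpha_j, alpha_j); the resulting 6x6 Cartan matrix is
[[2, 0, 0, -1, 0, 0], [0, 2, 0, -1, 0, 0], [0, 0, 2, -1, 0, -1], [-1, -1, -1, 2, 0, 0], [0, 0, 0, 0, 2, -1], [0, 0, -1, 0, -1, 2]].
All simple roots have the same length, so the diagram is simply laced. The associated Dynkin diagram is a chain of 4 nodes with a fork of two nodes at one end (D_6), so the type is D_6 (the algebra so(12)).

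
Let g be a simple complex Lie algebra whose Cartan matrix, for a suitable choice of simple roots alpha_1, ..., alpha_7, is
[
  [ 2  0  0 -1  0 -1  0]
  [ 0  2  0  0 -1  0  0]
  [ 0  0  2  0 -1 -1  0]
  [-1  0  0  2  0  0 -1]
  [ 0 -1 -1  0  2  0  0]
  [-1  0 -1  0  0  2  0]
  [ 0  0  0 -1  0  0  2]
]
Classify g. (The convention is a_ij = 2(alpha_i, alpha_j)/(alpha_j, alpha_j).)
A_7 (sl(8))

The matrix has rank 7 with 2's on the diagonal. Reading the off-diagonal entries as Dynkin edges (a single edge where a_ij = a_ji = -1; a double or triple edge where a_ij * a_ji = 2 or 3), the diagram is a chain of 7 nodes with single edges (A_7). One simple-root ordering that puts it in standard form is (alpha_2, alpha_5, alpha_3, alpha_6, alpha_1, alpha_4, alpha_7). So the algebra is type A_7, i.e. sl(8).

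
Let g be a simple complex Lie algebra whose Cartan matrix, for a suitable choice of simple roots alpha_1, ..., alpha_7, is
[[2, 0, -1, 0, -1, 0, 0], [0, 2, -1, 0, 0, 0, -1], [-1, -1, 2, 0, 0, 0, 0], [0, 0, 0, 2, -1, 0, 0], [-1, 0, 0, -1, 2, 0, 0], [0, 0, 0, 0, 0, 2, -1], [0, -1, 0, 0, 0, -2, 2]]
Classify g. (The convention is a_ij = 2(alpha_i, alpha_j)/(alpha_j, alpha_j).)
The matrix has rank 7 with 2's on the diagonal. Reading the off-diagonal entries as Dynkin edges (a single edge where a_ij = a_ji = -1; a double or triple edge where a_ij * a_ji = 2 or 3), the diagram is a chain of 7 nodes with a double edge at one end; the terminal node there is the unique short simple root (B_7). One simple-root ordering that puts it in standard form is (alpha_4, alpha_5, alpha_1, alpha_3, alpha_2, alpha_7, alpha_6). So the algebra is type B_7, i.e. so(15).

B7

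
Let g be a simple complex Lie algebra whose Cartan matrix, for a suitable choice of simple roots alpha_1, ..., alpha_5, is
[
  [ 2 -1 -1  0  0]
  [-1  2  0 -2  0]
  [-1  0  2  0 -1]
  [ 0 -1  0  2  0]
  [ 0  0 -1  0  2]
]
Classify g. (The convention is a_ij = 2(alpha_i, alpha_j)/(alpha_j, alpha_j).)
B_5 (so(11))

The matrix has rank 5 with 2's on the diagonal. Reading the off-diagonal entries as Dynkin edges (a single edge where a_ij = a_ji = -1; a double or triple edge where a_ij * a_ji = 2 or 3), the diagram is a chain of 5 nodes with a double edge at one end; the terminal node there is the unique short simple root (B_5). One simple-root ordering that puts it in standard form is (alpha_5, alpha_3, alpha_1, alpha_2, alpha_4). So the algebra is type B_5, i.e. so(11).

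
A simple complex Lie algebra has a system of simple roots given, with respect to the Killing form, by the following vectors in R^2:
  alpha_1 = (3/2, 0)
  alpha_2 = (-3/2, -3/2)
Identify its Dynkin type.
B_2

Compute the Cartan integers a_ij = 2(alpha_i, alpha_j)/(alpha_j, alpha_j); the resulting 2x2 Cartan matrix is
[[2, -1], [-2, 2]].
The roots have two lengths (squared-length ratio 2:1); the short ones are alpha_{1}. The associated Dynkin diagram is a chain of 2 nodes with a double edge at one end; the terminal node there is the unique short simple root (B_2), so the type is B_2 (the algebra so(5)).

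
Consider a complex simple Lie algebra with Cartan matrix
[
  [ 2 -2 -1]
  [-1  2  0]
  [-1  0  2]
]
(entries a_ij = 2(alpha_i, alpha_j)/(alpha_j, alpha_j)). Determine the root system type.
type B_3

The matrix has rank 3 with 2's on the diagonal. Reading the off-diagonal entries as Dynkin edges (a single edge where a_ij = a_ji = -1; a double or triple edge where a_ij * a_ji = 2 or 3), the diagram is a chain of 3 nodes with a double edge at one end; the terminal node there is the unique short simple root (B_3). One simple-root ordering that puts it in standard form is (alpha_3, alpha_1, alpha_2). So the algebra is type B_3, i.e. so(7).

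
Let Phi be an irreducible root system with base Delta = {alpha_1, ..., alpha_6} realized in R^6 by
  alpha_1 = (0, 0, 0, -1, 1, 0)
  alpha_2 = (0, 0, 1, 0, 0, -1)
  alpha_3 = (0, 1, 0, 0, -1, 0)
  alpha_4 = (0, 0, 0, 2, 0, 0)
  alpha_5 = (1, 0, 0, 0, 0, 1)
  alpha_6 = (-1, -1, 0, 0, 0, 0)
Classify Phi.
C6

Compute the Cartan integers a_ij = 2(alpha_i, alpha_j)/(alpha_j, alpha_j); the resulting 6x6 Cartan matrix is
[[2, 0, -1, -1, 0, 0], [0, 2, 0, 0, -1, 0], [-1, 0, 2, 0, 0, -1], [-2, 0, 0, 2, 0, 0], [0, -1, 0, 0, 2, -1], [0, 0, -1, 0, -1, 2]].
The roots have two lengths (squared-length ratio 2:1); the short ones are alpha_{1,2,3,5,6}. The associated Dynkin diagram is a chain of 6 nodes with a double edge at one end; the terminal node there is the unique long simple root (C_6), so the type is C_6 (the algebra sp(12)).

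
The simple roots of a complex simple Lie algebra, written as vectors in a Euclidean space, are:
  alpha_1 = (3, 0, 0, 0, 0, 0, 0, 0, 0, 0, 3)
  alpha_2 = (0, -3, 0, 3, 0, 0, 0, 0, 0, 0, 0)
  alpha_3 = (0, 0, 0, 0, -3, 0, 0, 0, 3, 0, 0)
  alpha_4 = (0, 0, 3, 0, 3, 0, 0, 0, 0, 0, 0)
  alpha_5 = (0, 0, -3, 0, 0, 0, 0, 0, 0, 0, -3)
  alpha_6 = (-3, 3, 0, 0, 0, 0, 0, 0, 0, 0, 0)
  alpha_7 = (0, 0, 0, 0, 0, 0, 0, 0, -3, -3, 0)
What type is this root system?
A7

Compute the Cartan integers a_ij = 2(alpha_i, alpha_j)/(alpha_j, alpha_j); the resulting 7x7 Cartan matrix is
[[2, 0, 0, 0, -1, -1, 0], [0, 2, 0, 0, 0, -1, 0], [0, 0, 2, -1, 0, 0, -1], [0, 0, -1, 2, -1, 0, 0], [-1, 0, 0, -1, 2, 0, 0], [-1, -1, 0, 0, 0, 2, 0], [0, 0, -1, 0, 0, 0, 2]].
All simple roots have the same length, so the diagram is simply laced. The associated Dynkin diagram is a chain of 7 nodes with single edges (A_7), so the type is A_7 (the algebra sl(8)).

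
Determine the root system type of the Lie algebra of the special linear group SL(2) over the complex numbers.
This is sl(2), which has dimension 2^2 - 1 = 3 and rank 2 - 1 = 1 (a Cartan subalgebra is the diagonal traceless matrices). In the classification of classical Lie algebras, the special linear algebra sl(n+1) has type A_n; here n = 1, so the Dynkin diagram is a chain of 1 nodes with single edges (A_1). Hence the type is A_1.

type A_1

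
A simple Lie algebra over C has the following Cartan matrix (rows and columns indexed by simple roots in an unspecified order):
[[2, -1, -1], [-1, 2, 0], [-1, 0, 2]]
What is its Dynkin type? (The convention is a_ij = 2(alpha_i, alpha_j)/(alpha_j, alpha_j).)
A_3 (sl(4))

The matrix has rank 3 with 2's on the diagonal. Reading the off-diagonal entries as Dynkin edges (a single edge where a_ij = a_ji = -1; a double or triple edge where a_ij * a_ji = 2 or 3), the diagram is a chain of 3 nodes with single edges (A_3). One simple-root ordering that puts it in standard form is (alpha_3, alpha_1, alpha_2). So the algebra is type A_3, i.e. sl(4).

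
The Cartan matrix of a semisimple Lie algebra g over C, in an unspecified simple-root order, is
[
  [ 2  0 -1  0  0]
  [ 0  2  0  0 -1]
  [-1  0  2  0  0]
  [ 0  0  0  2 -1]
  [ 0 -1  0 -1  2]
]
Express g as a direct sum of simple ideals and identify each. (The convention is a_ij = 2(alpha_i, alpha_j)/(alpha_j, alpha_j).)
The diagram associated to this matrix has two connected components: the simple roots {alpha_1, alpha_3} form a chain of 2 nodes with single edges (A_2), and {alpha_2, alpha_4, alpha_5} form a chain of 3 nodes with single edges (A_3). A semisimple Lie algebra decomposes uniquely as the direct sum of simple ideals, one per connected component of its Dynkin diagram, so g ≅ A_2 ⊕ A_3 (dimension 8 + 15 = 23).

type A_2 + type A_3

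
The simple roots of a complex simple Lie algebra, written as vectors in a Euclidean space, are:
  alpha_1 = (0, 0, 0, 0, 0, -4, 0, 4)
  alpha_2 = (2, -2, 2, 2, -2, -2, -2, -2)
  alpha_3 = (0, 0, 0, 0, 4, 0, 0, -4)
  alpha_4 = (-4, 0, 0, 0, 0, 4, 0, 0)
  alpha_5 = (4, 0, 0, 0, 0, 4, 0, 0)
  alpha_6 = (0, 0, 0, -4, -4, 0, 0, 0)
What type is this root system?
Compute the Cartan integers a_ij = 2(alpha_i, alpha_j)/(alpha_j, alpha_j); the resulting 6x6 Cartan matrix is
[[2, 0, -1, -1, -1, 0], [0, 2, 0, -1, 0, 0], [-1, 0, 2, 0, 0, -1], [-1, -1, 0, 2, 0, 0], [-1, 0, 0, 0, 2, 0], [0, 0, -1, 0, 0, 2]].
All simple roots have the same length, so the diagram is simply laced. The associated Dynkin diagram is a chain of 5 nodes with one extra node attached to the third node from one end (E_6), so the type is E_6.

E6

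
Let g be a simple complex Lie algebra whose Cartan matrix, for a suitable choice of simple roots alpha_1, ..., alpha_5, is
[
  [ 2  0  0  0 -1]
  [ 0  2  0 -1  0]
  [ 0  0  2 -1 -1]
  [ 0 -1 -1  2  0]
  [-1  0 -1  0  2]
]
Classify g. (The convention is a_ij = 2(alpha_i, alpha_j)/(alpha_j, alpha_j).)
A5

The matrix has rank 5 with 2's on the diagonal. Reading the off-diagonal entries as Dynkin edges (a single edge where a_ij = a_ji = -1; a double or triple edge where a_ij * a_ji = 2 or 3), the diagram is a chain of 5 nodes with single edges (A_5). One simple-root ordering that puts it in standard form is (alpha_1, alpha_5, alpha_3, alpha_4, alpha_2). So the algebra is type A_5, i.e. sl(6).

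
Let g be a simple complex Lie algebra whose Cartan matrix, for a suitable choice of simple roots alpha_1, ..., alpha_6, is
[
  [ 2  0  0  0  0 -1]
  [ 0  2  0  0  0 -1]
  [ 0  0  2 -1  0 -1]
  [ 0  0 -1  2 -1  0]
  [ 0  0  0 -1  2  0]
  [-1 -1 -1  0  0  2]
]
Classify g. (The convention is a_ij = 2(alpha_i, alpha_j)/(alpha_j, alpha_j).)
The matrix has rank 6 with 2's on the diagonal. Reading the off-diagonal entries as Dynkin edges (a single edge where a_ij = a_ji = -1; a double or triple edge where a_ij * a_ji = 2 or 3), the diagram is a chain of 4 nodes with a fork of two nodes at one end (D_6). One simple-root ordering that puts it in standard form is (alpha_5, alpha_4, alpha_3, alpha_6, alpha_1, alpha_2). So the algebra is type D_6, i.e. so(12).

D_6 (so(12))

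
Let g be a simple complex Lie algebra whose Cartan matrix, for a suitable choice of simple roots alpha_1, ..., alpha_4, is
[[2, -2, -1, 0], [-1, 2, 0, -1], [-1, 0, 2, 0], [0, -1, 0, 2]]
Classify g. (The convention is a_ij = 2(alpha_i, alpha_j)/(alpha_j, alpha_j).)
F4

The matrix has rank 4 with 2's on the diagonal. Reading the off-diagonal entries as Dynkin edges (a single edge where a_ij = a_ji = -1; a double or triple edge where a_ij * a_ji = 2 or 3), the diagram is a chain of 4 nodes with a double edge between the middle two (F_4). One simple-root ordering that puts it in standard form is (alpha_3, alpha_1, alpha_2, alpha_4). So the algebra is type F_4.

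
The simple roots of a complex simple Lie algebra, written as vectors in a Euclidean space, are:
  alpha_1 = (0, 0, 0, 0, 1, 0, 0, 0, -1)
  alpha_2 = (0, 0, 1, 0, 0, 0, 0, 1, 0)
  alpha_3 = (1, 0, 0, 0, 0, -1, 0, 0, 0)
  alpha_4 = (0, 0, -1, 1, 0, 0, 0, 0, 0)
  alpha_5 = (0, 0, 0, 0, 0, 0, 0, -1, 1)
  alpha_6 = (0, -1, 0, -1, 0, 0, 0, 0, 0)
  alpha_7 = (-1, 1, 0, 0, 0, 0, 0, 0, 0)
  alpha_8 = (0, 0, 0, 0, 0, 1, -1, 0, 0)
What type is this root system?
A8

Compute the Cartan integers a_ij = 2(alpha_i, alpha_j)/(alpha_j, alpha_j); the resulting 8x8 Cartan matrix is
[[2, 0, 0, 0, -1, 0, 0, 0], [0, 2, 0, -1, -1, 0, 0, 0], [0, 0, 2, 0, 0, 0, -1, -1], [0, -1, 0, 2, 0, -1, 0, 0], [-1, -1, 0, 0, 2, 0, 0, 0], [0, 0, 0, -1, 0, 2, -1, 0], [0, 0, -1, 0, 0, -1, 2, 0], [0, 0, -1, 0, 0, 0, 0, 2]].
All simple roots have the same length, so the diagram is simply laced. The associated Dynkin diagram is a chain of 8 nodes with single edges (A_8), so the type is A_8 (the algebra sl(9)).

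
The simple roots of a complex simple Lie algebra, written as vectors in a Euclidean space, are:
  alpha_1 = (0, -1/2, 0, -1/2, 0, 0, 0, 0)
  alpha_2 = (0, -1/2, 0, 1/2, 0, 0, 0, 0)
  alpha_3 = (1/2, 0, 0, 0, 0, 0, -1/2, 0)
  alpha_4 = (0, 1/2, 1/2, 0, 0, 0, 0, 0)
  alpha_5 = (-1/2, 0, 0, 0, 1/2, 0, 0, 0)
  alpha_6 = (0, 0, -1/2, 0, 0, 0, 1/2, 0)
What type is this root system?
Compute the Cartan integers a_ij = 2(alpha_i, alpha_j)/(alpha_j, alpha_j); the resulting 6x6 Cartan matrix is
[[2, 0, 0, -1, 0, 0], [0, 2, 0, -1, 0, 0], [0, 0, 2, 0, -1, -1], [-1, -1, 0, 2, 0, -1], [0, 0, -1, 0, 2, 0], [0, 0, -1, -1, 0, 2]].
All simple roots have the same length, so the diagram is simply laced. The associated Dynkin diagram is a chain of 4 nodes with a fork of two nodes at one end (D_6), so the type is D_6 (the algebra so(12)).

D_6 (so(12))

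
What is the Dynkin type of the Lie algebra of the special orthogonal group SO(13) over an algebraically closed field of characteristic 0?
B_6

This is so(13) with 13 odd, which has dimension 13(13-1)/2 = 78 and rank (13-1)/2 = 6. In the classification of classical Lie algebras, the orthogonal algebra so(2n+1) in an odd number of variables has type B_n; here n = 6, so the Dynkin diagram is a chain of 6 nodes with a double edge at one end; the terminal node there is the unique short simple root (B_6). Hence the type is B_6.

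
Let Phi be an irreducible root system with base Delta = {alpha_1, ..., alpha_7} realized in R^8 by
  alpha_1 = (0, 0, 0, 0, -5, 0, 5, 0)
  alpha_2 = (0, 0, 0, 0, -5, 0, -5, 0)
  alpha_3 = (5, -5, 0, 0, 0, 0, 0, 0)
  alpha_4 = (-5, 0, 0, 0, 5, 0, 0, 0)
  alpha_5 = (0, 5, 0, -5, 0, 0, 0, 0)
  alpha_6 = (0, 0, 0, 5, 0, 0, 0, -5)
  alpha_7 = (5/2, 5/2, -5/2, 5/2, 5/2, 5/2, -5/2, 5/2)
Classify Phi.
Compute the Cartan integers a_ij = 2(alpha_i, alpha_j)/(alpha_j, alpha_j); the resulting 7x7 Cartan matrix is
[[2, 0, 0, -1, 0, 0, -1], [0, 2, 0, -1, 0, 0, 0], [0, 0, 2, -1, -1, 0, 0], [-1, -1, -1, 2, 0, 0, 0], [0, 0, -1, 0, 2, -1, 0], [0, 0, 0, 0, -1, 2, 0], [-1, 0, 0, 0, 0, 0, 2]].
All simple roots have the same length, so the diagram is simply laced. The associated Dynkin diagram is a chain of 6 nodes with one extra node attached to the third node from one end (E_7), so the type is E_7.

E_7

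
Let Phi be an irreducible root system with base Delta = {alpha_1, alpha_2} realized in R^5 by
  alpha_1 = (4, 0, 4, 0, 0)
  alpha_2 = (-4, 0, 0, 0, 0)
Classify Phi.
B_2

Compute the Cartan integers a_ij = 2(alpha_i, alpha_j)/(alpha_j, alpha_j); the resulting 2x2 Cartan matrix is
[[2, -2], [-1, 2]].
The roots have two lengths (squared-length ratio 2:1); the short ones are alpha_{2}. The associated Dynkin diagram is a chain of 2 nodes with a double edge at one end; the terminal node there is the unique short simple root (B_2), so the type is B_2 (the algebra so(5)).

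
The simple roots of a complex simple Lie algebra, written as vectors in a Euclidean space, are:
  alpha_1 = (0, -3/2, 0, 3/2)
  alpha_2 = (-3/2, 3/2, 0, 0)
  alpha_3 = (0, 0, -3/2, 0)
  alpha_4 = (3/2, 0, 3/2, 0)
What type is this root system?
Compute the Cartan integers a_ij = 2(alpha_i, alpha_j)/(alpha_j, alpha_j); the resulting 4x4 Cartan matrix is
[[2, -1, 0, 0], [-1, 2, 0, -1], [0, 0, 2, -1], [0, -1, -2, 2]].
The roots have two lengths (squared-length ratio 2:1); the short ones are alpha_{3}. The associated Dynkin diagram is a chain of 4 nodes with a double edge at one end; the terminal node there is the unique short simple root (B_4), so the type is B_4 (the algebra so(9)).

type B_4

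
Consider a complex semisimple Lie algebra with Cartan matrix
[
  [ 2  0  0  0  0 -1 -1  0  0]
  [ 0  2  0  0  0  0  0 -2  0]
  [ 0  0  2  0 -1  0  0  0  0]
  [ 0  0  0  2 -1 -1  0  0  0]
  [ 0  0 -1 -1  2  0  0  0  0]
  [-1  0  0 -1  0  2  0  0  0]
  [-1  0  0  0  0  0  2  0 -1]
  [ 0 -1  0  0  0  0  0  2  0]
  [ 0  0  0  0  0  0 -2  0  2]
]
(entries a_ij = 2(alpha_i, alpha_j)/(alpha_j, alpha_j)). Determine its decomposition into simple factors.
The diagram associated to this matrix has two connected components: the simple roots {alpha_2, alpha_8} form a chain of 2 nodes with a double edge at one end; the terminal node there is the unique short simple root (B_2), and {alpha_1, alpha_3, alpha_4, alpha_5, alpha_6, alpha_7, alpha_9} form a chain of 7 nodes with a double edge at one end; the terminal node there is the unique long simple root (C_7). A semisimple Lie algebra decomposes uniquely as the direct sum of simple ideals, one per connected component of its Dynkin diagram, so g ≅ B_2 ⊕ C_7 (dimension 10 + 105 = 115).

B_2 ⊕ C_7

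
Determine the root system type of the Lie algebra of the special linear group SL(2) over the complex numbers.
This is sl(2), which has dimension 2^2 - 1 = 3 and rank 2 - 1 = 1 (a Cartan subalgebra is the diagonal traceless matrices). In the classification of classical Lie algebras, the special linear algebra sl(n+1) has type A_n; here n = 1, so the Dynkin diagram is a chain of 1 nodes with single edges (A_1). Hence the type is A_1.

A_1 (sl(2))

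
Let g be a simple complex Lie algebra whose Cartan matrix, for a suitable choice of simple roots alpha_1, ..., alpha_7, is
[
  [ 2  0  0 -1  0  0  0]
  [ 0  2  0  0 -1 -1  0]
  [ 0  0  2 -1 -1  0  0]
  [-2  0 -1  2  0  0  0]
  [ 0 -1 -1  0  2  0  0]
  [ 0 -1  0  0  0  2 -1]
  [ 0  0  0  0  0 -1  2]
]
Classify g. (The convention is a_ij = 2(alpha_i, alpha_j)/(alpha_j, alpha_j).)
B_7

The matrix has rank 7 with 2's on the diagonal. Reading the off-diagonal entries as Dynkin edges (a single edge where a_ij = a_ji = -1; a double or triple edge where a_ij * a_ji = 2 or 3), the diagram is a chain of 7 nodes with a double edge at one end; the terminal node there is the unique short simple root (B_7). One simple-root ordering that puts it in standard form is (alpha_7, alpha_6, alpha_2, alpha_5, alpha_3, alpha_4, alpha_1). So the algebra is type B_7, i.e. so(15).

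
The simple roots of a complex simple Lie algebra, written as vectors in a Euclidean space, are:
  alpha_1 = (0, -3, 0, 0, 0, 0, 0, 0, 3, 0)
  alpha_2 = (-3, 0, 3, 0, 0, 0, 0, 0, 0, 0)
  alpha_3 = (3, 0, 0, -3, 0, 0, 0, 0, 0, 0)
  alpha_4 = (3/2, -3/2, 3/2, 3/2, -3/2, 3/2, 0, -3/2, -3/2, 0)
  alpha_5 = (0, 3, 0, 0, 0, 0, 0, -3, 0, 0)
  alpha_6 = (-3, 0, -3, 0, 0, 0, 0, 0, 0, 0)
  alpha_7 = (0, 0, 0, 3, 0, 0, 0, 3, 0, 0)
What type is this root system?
Compute the Cartan integers a_ij = 2(alpha_i, alpha_j)/(alpha_j, alpha_j); the resulting 7x7 Cartan matrix is
[[2, 0, 0, 0, -1, 0, 0], [0, 2, -1, 0, 0, 0, 0], [0, -1, 2, 0, 0, -1, -1], [0, 0, 0, 2, 0, -1, 0], [-1, 0, 0, 0, 2, 0, -1], [0, 0, -1, -1, 0, 2, 0], [0, 0, -1, 0, -1, 0, 2]].
All simple roots have the same length, so the diagram is simply laced. The associated Dynkin diagram is a chain of 6 nodes with one extra node attached to the third node from one end (E_7), so the type is E_7.

type E_7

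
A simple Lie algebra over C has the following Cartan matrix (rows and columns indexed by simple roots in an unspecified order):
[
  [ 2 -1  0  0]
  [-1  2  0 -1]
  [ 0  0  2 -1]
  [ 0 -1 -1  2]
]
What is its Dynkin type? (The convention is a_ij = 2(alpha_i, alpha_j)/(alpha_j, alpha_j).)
The matrix has rank 4 with 2's on the diagonal. Reading the off-diagonal entries as Dynkin edges (a single edge where a_ij = a_ji = -1; a double or triple edge where a_ij * a_ji = 2 or 3), the diagram is a chain of 4 nodes with single edges (A_4). One simple-root ordering that puts it in standard form is (alpha_1, alpha_2, alpha_4, alpha_3). So the algebra is type A_4, i.e. sl(5).

A_4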